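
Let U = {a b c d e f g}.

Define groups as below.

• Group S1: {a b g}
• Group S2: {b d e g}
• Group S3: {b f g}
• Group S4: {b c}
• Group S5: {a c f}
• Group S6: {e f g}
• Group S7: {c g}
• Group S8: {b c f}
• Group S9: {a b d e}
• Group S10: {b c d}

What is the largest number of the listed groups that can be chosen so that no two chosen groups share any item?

S7, S9 are pairwise disjoint (S7={c,g}; S9={a,b,d,e}).
Every remaining group overlaps one of these, and no 3 of the listed groups are pairwise disjoint, so 2 is the maximum.

2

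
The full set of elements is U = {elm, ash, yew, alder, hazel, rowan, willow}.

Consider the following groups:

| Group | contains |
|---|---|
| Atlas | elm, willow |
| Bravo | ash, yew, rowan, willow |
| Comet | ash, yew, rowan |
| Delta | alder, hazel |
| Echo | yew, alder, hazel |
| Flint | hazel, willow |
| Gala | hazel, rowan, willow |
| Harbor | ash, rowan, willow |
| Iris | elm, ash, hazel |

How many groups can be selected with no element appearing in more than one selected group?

3

Atlas, Comet, Delta are pairwise disjoint (Atlas={elm,willow}; Comet={ash,yew,rowan}; Delta={alder,hazel}).
Every remaining group overlaps one of these, and no 4 of the listed groups are pairwise disjoint, so 3 is the maximum.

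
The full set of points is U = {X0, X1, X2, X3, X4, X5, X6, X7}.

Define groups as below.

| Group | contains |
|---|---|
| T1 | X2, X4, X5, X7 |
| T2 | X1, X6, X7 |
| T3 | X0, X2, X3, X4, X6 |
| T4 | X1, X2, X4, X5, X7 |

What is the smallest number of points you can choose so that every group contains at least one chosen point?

2

H = {X2, X7} meets every group (each contains at least one member of H), and |H| = 2.
No single point lies in every group, so at least 2 are needed and 2 is optimal.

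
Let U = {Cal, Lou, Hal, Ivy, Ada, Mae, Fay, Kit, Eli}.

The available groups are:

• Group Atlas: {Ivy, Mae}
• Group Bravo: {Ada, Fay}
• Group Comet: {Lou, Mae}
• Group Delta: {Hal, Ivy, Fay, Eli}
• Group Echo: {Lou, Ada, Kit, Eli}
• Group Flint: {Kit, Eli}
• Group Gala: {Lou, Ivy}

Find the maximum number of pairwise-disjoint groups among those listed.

3

Bravo, Flint, Gala are pairwise disjoint (Bravo={Ada,Fay}; Flint={Kit,Eli}; Gala={Lou,Ivy}).
Every remaining group overlaps one of these, and no 4 of the listed groups are pairwise disjoint, so 3 is the maximum.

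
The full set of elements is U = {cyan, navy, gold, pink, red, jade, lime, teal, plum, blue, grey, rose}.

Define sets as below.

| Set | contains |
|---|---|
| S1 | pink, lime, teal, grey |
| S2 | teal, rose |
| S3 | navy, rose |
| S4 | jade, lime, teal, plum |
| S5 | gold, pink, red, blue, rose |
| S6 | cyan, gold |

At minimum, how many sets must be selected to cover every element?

Take {S1, S3, S4, S5, S6}. Their union is {cyan, navy, gold, pink, red, jade, lime, teal, plum, blue, grey, rose}, which is all 12 elements.
No 4 of the 6 sets cover everything (all 15 combinations miss at least one element), so 5 is optimal.

5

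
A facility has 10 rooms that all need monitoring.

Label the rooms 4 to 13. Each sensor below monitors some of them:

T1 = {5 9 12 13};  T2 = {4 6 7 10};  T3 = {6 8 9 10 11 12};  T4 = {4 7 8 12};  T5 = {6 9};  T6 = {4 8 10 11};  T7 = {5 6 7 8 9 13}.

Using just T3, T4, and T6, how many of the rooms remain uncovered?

2

Union of T3, T4, T6 = {4, 6, 7, 8, 9, 10, 11, 12}.
Not covered: 5, 13 — 2 rooms.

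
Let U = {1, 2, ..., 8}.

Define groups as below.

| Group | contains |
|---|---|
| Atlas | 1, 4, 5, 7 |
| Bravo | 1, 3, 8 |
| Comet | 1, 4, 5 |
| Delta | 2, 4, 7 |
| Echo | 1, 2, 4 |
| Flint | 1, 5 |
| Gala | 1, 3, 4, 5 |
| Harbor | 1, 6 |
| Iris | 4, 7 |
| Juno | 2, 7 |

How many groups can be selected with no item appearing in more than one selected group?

2

Gala, Juno are pairwise disjoint (Gala={1,3,4,5}; Juno={2,7}).
Every remaining group overlaps one of these, and no 3 of the listed groups are pairwise disjoint, so 2 is the maximum.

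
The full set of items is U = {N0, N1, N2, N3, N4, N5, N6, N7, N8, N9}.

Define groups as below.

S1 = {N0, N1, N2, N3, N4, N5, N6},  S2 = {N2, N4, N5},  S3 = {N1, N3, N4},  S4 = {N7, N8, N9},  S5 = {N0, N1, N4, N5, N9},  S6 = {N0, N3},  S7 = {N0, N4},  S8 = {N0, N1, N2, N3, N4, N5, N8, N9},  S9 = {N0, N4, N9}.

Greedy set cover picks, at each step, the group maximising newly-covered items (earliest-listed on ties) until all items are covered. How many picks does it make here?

Greedy: pick S8 (covers 8 new) → pick S1 (covers 1 new) → pick S4 (covers 1 new). Total picks: 3.
(The true minimum cover uses only 2 groups, so greedy is not optimal here.)

3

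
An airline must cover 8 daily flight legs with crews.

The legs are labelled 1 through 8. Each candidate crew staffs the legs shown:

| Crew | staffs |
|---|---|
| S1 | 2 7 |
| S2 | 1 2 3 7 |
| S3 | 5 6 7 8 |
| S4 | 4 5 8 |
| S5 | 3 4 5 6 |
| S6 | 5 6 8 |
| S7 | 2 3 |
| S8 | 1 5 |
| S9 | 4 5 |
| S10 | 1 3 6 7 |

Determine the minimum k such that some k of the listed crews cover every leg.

3

S2 and S5 and S6 together: S2 ∪ S5 ∪ S6 = {1, 2, 3, 4, 5, 6, 7, 8} — every leg is covered.
No 2 of the 10 crews cover everything (all 45 combinations miss at least one leg), so 3 is optimal.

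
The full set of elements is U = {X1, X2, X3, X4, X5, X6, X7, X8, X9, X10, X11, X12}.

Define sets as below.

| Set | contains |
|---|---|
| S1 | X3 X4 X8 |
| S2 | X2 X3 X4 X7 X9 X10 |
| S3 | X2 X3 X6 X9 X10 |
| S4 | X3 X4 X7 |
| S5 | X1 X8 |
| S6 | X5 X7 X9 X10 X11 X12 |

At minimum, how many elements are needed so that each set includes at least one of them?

3

H = {X3, X8, X10} meets every set (each contains at least one member of H), and |H| = 3.
No choice of 2 elements meets every set, so 3 is the minimum.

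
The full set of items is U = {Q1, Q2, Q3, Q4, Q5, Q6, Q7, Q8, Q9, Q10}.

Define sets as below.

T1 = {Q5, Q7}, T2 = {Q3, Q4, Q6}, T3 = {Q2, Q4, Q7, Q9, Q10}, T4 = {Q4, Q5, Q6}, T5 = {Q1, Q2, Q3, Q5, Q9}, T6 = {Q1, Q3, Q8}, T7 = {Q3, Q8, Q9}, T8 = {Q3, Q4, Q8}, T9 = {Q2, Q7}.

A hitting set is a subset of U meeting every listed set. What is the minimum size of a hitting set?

Take H = {Q3, Q4, Q7}. Each listed set contains at least one of these, so H is a hitting set of size 3.
The sets T4, T6, T9 are pairwise disjoint, so any hitting set needs a separate item for each — at least 3. Hence 3 is optimal.

3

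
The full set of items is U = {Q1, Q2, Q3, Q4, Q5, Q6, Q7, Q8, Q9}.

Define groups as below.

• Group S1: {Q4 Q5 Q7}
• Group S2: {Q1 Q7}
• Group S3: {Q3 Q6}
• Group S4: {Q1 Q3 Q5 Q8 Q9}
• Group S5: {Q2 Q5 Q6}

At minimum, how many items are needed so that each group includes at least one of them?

Take H = {Q2, Q3, Q7}. Each listed group contains at least one of these, so H is a hitting set of size 3.
No choice of 2 items meets every group, so 3 is the minimum.

3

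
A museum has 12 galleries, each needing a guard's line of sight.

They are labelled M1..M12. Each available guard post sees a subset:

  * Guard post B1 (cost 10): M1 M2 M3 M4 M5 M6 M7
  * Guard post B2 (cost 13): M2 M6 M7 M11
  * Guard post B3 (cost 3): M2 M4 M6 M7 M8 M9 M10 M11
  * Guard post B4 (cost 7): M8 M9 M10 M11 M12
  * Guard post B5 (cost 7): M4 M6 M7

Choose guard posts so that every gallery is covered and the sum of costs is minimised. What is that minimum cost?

B1, B4 together cover every gallery (B1 ∪ B4 = {M1, M2, M3, M4, M5, M6, M7, M8, M9, M10, M11, M12}); total cost 10 + 7 = 17.
The greedy pick B3, B1, B4 costs 20; no covering selection beats 17.

17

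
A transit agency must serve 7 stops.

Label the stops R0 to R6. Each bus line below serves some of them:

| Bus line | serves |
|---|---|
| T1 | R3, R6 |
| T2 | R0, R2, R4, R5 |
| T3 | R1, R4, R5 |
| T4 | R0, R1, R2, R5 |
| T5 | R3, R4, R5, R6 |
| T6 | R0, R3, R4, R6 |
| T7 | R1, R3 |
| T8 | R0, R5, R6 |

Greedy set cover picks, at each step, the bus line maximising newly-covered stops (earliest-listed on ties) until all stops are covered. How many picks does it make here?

Greedy: pick T2 (covers 4 new) → pick T1 (covers 2 new) → pick T3 (covers 1 new). Total picks: 3.
(The true minimum cover uses only 2 bus lines, so greedy is not optimal here.)

3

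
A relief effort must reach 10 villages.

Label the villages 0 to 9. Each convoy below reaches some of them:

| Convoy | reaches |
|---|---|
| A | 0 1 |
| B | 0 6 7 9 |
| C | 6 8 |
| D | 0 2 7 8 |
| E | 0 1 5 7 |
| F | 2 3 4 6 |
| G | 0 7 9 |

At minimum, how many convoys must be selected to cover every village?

Take {B, D, E, F}. Their union is {0, 1, 2, 3, 4, 5, 6, 7, 8, 9}, which is all 10 villages.
No 3 of the 7 convoys cover everything (all 35 combinations miss at least one village), so 4 is optimal.

4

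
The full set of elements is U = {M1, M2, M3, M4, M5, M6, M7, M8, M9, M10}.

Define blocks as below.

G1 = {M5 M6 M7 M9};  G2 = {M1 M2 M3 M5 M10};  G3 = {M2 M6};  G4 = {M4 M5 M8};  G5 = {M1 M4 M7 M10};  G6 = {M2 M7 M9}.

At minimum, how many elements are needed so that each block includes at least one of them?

H = {M1, M2, M5} meets every block (each contains at least one member of H), and |H| = 3.
No choice of 2 elements meets every block, so 3 is the minimum.

3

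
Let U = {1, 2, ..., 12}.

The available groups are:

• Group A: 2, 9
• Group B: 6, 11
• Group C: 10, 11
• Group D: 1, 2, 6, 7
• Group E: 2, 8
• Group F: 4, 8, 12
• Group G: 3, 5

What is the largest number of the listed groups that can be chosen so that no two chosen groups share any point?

4

C, D, F, G are pairwise disjoint (C={10,11}; D={1,2,6,7}; F={4,8,12}; G={3,5}).
Every remaining group overlaps one of these, and no 5 of the listed groups are pairwise disjoint, so 4 is the maximum.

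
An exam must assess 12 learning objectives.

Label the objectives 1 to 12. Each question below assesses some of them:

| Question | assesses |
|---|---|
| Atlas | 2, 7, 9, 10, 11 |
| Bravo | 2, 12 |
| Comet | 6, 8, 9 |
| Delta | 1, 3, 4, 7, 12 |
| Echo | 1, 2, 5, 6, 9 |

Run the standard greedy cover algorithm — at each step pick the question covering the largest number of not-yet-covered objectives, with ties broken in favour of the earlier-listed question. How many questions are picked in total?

4

Greedy: pick Atlas (covers 5 new) → pick Delta (covers 4 new) → pick Comet (covers 2 new) → pick Echo (covers 1 new). Total picks: 4.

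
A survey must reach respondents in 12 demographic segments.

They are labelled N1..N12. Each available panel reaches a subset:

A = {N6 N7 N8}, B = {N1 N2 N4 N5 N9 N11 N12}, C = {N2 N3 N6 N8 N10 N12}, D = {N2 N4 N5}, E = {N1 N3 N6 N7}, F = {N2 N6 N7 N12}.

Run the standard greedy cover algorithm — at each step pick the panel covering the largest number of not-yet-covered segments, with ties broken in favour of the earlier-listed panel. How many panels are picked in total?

Greedy: pick B (covers 7 new) → pick C (covers 4 new) → pick A (covers 1 new). Total picks: 3.

3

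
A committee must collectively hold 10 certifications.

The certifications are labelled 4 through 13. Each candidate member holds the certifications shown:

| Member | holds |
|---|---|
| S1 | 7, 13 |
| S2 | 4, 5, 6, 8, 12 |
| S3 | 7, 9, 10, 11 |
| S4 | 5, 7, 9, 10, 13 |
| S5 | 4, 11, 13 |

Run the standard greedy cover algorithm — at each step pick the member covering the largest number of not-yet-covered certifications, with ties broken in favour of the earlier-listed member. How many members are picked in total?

3

Greedy: pick S2 (covers 5 new) → pick S3 (covers 4 new) → pick S1 (covers 1 new). Total picks: 3.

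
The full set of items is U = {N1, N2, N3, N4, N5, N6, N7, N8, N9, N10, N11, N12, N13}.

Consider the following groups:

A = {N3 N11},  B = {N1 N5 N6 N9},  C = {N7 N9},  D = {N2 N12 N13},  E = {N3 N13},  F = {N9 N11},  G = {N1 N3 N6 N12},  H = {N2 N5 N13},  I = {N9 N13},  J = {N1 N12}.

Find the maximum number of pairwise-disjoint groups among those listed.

4

A, C, H, J are pairwise disjoint (A={N3,N11}; C={N7,N9}; H={N2,N5,N13}; J={N1,N12}).
Every remaining group overlaps one of these, and no 5 of the listed groups are pairwise disjoint, so 4 is the maximum.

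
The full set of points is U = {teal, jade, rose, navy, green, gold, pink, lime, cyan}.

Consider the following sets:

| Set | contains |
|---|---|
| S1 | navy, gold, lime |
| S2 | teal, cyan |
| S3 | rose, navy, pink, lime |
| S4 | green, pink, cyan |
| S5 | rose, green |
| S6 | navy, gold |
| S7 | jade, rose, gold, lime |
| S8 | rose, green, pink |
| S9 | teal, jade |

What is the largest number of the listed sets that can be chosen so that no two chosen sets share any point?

S1, S4, S9 are pairwise disjoint (S1={navy,gold,lime}; S4={green,pink,cyan}; S9={teal,jade}).
Every remaining set overlaps one of these, and no 4 of the listed sets are pairwise disjoint, so 3 is the maximum.

3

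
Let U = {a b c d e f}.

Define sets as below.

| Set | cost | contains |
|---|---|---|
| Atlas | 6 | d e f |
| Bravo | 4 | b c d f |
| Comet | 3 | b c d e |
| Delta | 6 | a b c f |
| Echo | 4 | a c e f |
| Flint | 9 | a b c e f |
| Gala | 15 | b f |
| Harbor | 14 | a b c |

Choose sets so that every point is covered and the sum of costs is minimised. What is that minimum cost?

7

Comet, Echo together cover every point (Comet ∪ Echo = {a, b, c, d, e, f}); total cost 3 + 4 = 7.
No covering selection has total cost below 7.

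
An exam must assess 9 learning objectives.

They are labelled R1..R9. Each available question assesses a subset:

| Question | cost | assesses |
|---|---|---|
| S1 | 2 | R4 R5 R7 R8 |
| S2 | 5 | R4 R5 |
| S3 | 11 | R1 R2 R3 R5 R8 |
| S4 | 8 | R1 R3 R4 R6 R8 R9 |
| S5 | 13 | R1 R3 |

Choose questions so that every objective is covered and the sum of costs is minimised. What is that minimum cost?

S1, S3, S4 together cover every objective (S1 ∪ S3 ∪ S4 = {R1, R2, R3, R4, R5, R6, R7, R8, R9}); total cost 2 + 11 + 8 = 21.
No covering selection has total cost below 21.

21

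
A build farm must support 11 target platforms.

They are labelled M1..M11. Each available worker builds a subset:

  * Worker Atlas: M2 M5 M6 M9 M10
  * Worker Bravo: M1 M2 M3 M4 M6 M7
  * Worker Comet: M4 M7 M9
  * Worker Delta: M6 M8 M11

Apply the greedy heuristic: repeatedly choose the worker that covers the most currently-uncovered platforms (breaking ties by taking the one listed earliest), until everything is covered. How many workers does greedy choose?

3

Greedy: pick Bravo (covers 6 new) → pick Atlas (covers 3 new) → pick Delta (covers 2 new). Total picks: 3.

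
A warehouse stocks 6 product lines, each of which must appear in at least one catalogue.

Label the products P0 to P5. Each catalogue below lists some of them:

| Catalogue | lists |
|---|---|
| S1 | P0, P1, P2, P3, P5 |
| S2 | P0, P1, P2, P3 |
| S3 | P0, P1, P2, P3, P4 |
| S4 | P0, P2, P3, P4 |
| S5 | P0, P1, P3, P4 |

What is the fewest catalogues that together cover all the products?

2

Take {S1, S4}. Their union is {P0, P1, P2, P3, P4, P5}, which is all 6 products.
No single catalogue has all 6 products (the largest, S1, has 5), so 2 is optimal.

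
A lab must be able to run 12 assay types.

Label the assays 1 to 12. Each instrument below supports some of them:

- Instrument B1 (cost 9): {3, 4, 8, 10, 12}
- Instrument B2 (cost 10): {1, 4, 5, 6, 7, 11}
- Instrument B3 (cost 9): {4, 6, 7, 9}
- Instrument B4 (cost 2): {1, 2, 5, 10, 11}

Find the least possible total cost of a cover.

20

B1, B3, B4 together cover every assay (B1 ∪ B3 ∪ B4 = {1, 2, 3, 4, 5, 6, 7, 8, 9, 10, 11, 12}); total cost 9 + 9 + 2 = 20.
No covering selection has total cost below 20.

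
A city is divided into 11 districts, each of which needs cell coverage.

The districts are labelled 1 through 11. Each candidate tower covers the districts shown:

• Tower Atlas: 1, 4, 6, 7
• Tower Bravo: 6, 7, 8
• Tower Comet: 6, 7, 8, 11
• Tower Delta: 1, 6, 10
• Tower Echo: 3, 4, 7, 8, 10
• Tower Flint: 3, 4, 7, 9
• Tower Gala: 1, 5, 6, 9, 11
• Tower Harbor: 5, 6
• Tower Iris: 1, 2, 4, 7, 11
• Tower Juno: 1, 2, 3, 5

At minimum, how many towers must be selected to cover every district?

3

Take {Echo, Gala, Iris}. Their union is {1, 2, 3, 4, 5, 6, 7, 8, 9, 10, 11}, which is all 11 districts.
Each tower has at most 5 districts, and 2·5 = 10 < 11 — so at least 3 towers are needed, and 3 is optimal.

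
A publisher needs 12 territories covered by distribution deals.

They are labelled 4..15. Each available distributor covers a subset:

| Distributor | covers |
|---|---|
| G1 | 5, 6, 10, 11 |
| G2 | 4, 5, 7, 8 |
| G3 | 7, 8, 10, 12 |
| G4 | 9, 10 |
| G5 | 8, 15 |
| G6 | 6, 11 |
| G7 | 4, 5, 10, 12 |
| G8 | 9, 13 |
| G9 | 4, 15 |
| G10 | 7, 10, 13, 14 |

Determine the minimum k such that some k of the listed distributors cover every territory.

Take {G1, G4, G5, G7, G10}. Their union is {4, 5, 6, 7, 8, 9, 10, 11, 12, 13, 14, 15}, which is all 12 territories.
No 4 of the 10 distributors cover everything (all 210 combinations miss at least one territory), so 5 is optimal.

5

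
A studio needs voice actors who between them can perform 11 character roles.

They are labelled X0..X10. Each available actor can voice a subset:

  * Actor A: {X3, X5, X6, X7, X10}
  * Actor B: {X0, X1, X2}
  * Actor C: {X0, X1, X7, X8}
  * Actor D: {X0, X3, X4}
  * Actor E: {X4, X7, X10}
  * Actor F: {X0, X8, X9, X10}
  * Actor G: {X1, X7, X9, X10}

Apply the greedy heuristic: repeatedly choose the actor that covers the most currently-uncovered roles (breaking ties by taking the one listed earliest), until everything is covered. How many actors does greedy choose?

Greedy: pick A (covers 5 new) → pick B (covers 3 new) → pick F (covers 2 new) → pick D (covers 1 new). Total picks: 4.

4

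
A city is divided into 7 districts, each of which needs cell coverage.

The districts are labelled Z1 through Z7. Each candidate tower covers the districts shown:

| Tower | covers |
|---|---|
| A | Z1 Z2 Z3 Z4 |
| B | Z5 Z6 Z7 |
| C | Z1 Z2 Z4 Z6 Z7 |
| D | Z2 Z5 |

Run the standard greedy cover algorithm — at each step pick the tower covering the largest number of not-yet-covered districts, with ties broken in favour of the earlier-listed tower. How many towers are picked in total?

3

Greedy: pick C (covers 5 new) → pick A (covers 1 new) → pick B (covers 1 new). Total picks: 3.
(The true minimum cover uses only 2 towers, so greedy is not optimal here.)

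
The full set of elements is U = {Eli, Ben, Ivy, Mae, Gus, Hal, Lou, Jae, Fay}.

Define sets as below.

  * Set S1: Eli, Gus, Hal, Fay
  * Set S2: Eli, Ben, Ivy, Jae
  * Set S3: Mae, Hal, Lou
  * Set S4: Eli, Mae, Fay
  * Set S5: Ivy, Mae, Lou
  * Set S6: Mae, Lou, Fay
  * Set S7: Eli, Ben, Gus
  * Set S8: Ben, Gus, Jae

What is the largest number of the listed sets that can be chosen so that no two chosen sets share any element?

S2, S3 are pairwise disjoint (S2={Eli,Ben,Ivy,Jae}; S3={Mae,Hal,Lou}).
Every remaining set overlaps one of these, and no 3 of the listed sets are pairwise disjoint, so 2 is the maximum.

2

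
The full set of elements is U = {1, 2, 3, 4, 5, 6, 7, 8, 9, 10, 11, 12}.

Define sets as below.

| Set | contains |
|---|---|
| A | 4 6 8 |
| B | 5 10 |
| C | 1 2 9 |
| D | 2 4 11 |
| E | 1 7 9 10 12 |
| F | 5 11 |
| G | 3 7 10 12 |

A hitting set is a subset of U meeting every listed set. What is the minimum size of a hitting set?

4

H = {1, 4, 5, 7} meets every set (each contains at least one member of H), and |H| = 4.
The sets A, C, F, G are pairwise disjoint, so any hitting set needs a separate element for each — at least 4. Hence 4 is optimal.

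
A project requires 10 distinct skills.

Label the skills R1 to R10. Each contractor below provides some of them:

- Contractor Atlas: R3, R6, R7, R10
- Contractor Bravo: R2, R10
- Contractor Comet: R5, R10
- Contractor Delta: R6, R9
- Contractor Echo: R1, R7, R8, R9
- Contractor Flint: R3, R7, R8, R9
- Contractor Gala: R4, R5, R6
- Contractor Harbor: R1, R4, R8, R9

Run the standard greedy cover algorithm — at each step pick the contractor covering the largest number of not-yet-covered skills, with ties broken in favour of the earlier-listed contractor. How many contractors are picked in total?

4

Greedy: pick Atlas (covers 4 new) → pick Harbor (covers 4 new) → pick Bravo (covers 1 new) → pick Comet (covers 1 new). Total picks: 4.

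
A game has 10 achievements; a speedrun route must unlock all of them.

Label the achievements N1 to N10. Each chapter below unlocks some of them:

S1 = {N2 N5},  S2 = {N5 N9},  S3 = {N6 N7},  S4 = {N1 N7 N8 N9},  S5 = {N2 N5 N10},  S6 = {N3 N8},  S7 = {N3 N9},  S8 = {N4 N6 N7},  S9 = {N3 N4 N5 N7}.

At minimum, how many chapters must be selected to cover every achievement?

4

S3 and S4 and S5 and S9 together: S3 ∪ S4 ∪ S5 ∪ S9 = {N1, N2, N3, N4, N5, N6, N7, N8, N9, N10} — every achievement is covered.
No 3 of the 9 chapters cover everything (all 84 combinations miss at least one achievement), so 4 is optimal.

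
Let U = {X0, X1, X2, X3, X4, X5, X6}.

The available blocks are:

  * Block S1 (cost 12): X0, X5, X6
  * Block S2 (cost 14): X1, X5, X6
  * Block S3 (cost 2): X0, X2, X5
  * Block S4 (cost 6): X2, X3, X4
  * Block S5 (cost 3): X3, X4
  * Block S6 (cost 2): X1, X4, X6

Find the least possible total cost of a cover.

S3, S5, S6 together cover every point (S3 ∪ S5 ∪ S6 = {X0, X1, X2, X3, X4, X5, X6}); total cost 2 + 3 + 2 = 7.
No covering selection has total cost below 7.

7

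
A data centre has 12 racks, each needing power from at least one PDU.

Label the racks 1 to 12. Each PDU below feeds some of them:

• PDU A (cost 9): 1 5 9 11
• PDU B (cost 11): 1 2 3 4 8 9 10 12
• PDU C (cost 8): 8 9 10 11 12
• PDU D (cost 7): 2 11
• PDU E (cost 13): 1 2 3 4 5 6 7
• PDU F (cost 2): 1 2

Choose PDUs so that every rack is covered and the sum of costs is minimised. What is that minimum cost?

21

C, E together cover every rack (C ∪ E = {1, 2, 3, 4, 5, 6, 7, 8, 9, 10, 11, 12}); total cost 8 + 13 = 21.
The greedy pick F, C, E costs 23; no covering selection beats 21.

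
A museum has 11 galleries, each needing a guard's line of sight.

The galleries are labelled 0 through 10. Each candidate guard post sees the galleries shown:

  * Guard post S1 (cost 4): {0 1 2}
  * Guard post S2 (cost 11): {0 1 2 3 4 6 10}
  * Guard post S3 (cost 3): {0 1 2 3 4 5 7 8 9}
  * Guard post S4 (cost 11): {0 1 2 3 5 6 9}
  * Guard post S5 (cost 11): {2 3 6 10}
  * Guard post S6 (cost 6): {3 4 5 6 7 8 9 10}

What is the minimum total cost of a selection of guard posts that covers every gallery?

S3, S6 together cover every gallery (S3 ∪ S6 = {0, 1, 2, 3, 4, 5, 6, 7, 8, 9, 10}); total cost 3 + 6 = 9.
No covering selection has total cost below 9.

9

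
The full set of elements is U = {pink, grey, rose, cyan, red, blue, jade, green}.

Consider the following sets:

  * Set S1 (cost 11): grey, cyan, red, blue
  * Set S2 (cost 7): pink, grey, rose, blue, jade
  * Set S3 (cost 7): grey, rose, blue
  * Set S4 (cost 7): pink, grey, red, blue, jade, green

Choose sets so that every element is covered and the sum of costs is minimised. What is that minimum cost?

S1, S2, S4 together cover every element (S1 ∪ S2 ∪ S4 = {pink, grey, rose, cyan, red, blue, jade, green}); total cost 11 + 7 + 7 = 25.
No covering selection has total cost below 25.

25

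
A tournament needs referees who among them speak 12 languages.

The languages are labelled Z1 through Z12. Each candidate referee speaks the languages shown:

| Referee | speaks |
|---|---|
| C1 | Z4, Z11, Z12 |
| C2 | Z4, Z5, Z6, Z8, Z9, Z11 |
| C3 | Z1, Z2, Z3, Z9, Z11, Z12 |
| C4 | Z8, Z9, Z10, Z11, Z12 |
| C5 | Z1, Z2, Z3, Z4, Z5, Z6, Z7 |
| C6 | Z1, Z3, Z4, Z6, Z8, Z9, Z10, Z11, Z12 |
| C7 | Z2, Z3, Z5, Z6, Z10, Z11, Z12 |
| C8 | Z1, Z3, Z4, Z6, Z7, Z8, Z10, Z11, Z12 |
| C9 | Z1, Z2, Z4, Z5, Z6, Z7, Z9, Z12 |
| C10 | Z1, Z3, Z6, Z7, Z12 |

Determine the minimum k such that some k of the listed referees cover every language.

Take {C8, C9}. Their union is {Z1, Z2, Z3, Z4, Z5, Z6, Z7, Z8, Z9, Z10, Z11, Z12}, which is all 12 languages.
No single referee has all 12 languages (the largest, C6, has 9), so 2 is optimal.

2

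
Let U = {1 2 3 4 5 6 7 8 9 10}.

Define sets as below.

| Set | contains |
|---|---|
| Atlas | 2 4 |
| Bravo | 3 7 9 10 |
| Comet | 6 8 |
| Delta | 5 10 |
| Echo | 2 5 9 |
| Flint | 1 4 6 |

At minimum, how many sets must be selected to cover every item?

Bravo and Comet and Echo and Flint together: Bravo ∪ Comet ∪ Echo ∪ Flint = {1, 2, 3, 4, 5, 6, 7, 8, 9, 10} — every item is covered.
No 3 of the 6 sets cover everything (all 20 combinations miss at least one item), so 4 is optimal.

4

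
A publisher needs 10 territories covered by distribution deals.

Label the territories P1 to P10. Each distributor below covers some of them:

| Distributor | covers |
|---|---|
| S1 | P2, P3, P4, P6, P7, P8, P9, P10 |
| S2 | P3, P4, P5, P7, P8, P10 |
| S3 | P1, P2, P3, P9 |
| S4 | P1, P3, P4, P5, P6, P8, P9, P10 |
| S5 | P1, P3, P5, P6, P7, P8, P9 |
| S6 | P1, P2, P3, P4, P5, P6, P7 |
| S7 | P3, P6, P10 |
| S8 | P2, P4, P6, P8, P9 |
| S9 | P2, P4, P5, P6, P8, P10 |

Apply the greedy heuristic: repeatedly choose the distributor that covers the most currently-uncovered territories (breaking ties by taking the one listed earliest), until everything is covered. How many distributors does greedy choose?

Greedy: pick S1 (covers 8 new) → pick S4 (covers 2 new). Total picks: 2.

2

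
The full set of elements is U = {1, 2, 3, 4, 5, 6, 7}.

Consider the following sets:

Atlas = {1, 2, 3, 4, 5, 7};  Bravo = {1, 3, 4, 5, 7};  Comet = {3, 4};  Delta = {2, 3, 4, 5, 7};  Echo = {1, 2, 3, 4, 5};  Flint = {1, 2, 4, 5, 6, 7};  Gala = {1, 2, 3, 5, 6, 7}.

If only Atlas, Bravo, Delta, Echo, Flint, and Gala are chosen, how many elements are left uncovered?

Union of Atlas, Bravo, Delta, Echo, Flint, Gala = {1, 2, 3, 4, 5, 6, 7} — that's every element, so 0 are uncovered.

0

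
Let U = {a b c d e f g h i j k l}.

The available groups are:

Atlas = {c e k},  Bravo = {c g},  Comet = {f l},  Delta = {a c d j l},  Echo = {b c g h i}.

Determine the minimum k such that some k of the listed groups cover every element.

Atlas, Comet, Delta, and Echo cover everything between them: the union {a, b, c, d, e, f, g, h, i, j, k, l} is all of U.
Only Atlas contains e, so Atlas is forced; the remaining 9 elements need at least 3 more groups (each remaining group adds at most 4) — so at least 4 groups are needed, and 4 is optimal.

4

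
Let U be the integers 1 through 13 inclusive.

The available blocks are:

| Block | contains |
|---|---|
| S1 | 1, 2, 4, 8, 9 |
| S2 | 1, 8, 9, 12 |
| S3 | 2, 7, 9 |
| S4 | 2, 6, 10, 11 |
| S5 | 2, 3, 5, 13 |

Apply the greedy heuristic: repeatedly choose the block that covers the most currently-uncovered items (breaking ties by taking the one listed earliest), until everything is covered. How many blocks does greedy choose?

Greedy: pick S1 (covers 5 new) → pick S4 (covers 3 new) → pick S5 (covers 3 new) → pick S2 (covers 1 new) → pick S3 (covers 1 new). Total picks: 5.

5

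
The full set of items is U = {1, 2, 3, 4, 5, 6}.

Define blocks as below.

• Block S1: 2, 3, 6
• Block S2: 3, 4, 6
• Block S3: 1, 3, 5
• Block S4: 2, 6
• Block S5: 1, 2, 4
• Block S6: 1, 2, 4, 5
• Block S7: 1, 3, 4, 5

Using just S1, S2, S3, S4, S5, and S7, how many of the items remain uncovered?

Union of S1, S2, S3, S4, S5, S7 = {1, 2, 3, 4, 5, 6} — that's every item, so 0 are uncovered.

0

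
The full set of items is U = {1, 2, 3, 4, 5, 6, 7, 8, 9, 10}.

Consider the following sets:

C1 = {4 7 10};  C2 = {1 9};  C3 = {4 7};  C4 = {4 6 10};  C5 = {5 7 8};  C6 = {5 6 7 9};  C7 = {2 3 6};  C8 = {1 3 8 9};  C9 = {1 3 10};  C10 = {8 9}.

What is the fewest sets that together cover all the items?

C1, C6, C7, and C8 cover everything between them: the union {1, 2, 3, 4, 5, 6, 7, 8, 9, 10} is all of U.
Only C7 contains 2, so C7 is forced; the remaining 7 items need at least 3 more sets (each remaining set adds at most 3) — so at least 4 sets are needed, and 4 is optimal.

4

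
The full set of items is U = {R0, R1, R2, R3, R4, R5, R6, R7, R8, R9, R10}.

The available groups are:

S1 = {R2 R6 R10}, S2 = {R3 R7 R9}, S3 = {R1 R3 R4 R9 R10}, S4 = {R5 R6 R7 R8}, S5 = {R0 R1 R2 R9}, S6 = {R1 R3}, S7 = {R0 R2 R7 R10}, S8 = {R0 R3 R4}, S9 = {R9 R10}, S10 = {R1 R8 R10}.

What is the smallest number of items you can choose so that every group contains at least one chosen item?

Take H = {R2, R3, R8, R9}. Each listed group contains at least one of these, so H is a hitting set of size 4.
No choice of 3 items meets every group, so 4 is the minimum.

4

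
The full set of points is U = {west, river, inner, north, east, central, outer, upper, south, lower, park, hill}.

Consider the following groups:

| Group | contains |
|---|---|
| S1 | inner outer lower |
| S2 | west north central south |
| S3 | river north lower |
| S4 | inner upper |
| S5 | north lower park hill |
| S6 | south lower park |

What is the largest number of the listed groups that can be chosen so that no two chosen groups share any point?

S3, S4 are pairwise disjoint (S3={river,north,lower}; S4={inner,upper}).
Every remaining group overlaps one of these, and no 3 of the listed groups are pairwise disjoint, so 2 is the maximum.

2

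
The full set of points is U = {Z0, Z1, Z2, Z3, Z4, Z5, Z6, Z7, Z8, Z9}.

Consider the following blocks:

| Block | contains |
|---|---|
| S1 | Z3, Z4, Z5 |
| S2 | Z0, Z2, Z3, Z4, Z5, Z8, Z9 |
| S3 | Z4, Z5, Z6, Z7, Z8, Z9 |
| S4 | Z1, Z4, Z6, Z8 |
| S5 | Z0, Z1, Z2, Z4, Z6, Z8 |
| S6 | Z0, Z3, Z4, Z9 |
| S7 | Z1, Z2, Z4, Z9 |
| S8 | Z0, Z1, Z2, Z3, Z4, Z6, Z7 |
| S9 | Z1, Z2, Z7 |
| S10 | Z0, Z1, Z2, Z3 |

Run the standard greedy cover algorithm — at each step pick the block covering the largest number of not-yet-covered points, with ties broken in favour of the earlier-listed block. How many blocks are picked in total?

2

Greedy: pick S2 (covers 7 new) → pick S8 (covers 3 new). Total picks: 2.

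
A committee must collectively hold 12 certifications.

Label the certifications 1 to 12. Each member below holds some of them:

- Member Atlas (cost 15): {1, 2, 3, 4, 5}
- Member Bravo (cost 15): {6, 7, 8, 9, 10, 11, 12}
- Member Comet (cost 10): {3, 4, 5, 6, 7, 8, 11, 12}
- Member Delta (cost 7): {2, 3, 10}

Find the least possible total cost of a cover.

30

Atlas, Bravo together cover every certification (Atlas ∪ Bravo = {1, 2, 3, 4, 5, 6, 7, 8, 9, 10, 11, 12}); total cost 15 + 15 = 30.
The greedy pick Comet, Delta, Atlas, Bravo costs 47; no covering selection beats 30.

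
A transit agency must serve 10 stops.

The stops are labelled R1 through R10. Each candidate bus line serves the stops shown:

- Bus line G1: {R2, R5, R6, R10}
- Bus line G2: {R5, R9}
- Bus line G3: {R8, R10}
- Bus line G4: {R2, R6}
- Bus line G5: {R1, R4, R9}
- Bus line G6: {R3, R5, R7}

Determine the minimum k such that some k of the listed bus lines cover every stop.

Take {G3, G4, G5, G6}. Their union is {R1, R2, R3, R4, R5, R6, R7, R8, R9, R10}, which is all 10 stops.
Only G6 contains R3, so G6 is forced; the remaining 7 stops need at least 3 more bus lines (each remaining bus line adds at most 3) — so at least 4 bus lines are needed, and 4 is optimal.

4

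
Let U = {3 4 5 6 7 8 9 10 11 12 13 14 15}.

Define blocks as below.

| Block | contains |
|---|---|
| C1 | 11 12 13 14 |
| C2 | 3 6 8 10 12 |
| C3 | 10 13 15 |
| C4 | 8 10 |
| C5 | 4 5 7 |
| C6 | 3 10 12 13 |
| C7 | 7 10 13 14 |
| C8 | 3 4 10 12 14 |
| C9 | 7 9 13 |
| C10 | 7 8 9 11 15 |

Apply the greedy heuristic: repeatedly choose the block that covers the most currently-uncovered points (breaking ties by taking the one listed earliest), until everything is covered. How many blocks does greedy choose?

Greedy: pick C2 (covers 5 new) → pick C10 (covers 4 new) → pick C1 (covers 2 new) → pick C5 (covers 2 new). Total picks: 4.

4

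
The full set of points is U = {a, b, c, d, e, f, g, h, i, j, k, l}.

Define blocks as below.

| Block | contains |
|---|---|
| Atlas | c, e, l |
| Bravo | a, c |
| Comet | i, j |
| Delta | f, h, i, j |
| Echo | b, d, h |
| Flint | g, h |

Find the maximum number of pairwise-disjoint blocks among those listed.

3

Atlas, Comet, Echo are pairwise disjoint (Atlas={c,e,l}; Comet={i,j}; Echo={b,d,h}).
Every remaining block overlaps one of these, and no 4 of the listed blocks are pairwise disjoint, so 3 is the maximum.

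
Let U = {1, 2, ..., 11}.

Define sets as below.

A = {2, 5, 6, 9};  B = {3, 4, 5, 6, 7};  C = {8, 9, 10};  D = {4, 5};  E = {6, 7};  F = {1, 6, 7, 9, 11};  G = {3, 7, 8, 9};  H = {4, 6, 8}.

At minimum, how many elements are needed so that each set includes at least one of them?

3

The 3 elements {4, 6, 8} hit every set.
The sets C, D, E are pairwise disjoint, so any hitting set needs a separate element for each — at least 3. Hence 3 is optimal.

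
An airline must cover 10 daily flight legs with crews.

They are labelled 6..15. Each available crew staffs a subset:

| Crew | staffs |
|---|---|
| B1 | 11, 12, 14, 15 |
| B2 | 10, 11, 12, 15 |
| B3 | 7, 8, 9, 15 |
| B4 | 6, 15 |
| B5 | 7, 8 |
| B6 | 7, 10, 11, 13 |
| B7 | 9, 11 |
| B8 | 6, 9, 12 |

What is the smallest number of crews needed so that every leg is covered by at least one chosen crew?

Take {B1, B3, B4, B6}. Their union is {6, 7, 8, 9, 10, 11, 12, 13, 14, 15}, which is all 10 legs.
No 3 of the 8 crews cover everything (all 56 combinations miss at least one leg), so 4 is optimal.

4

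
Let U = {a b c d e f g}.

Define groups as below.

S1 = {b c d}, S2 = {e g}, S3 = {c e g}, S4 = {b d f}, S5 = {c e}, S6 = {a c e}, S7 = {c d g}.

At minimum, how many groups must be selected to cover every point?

3

S2 and S4 and S6 together: S2 ∪ S4 ∪ S6 = {a, b, c, d, e, f, g} — every point is covered.
Each group has at most 3 points, and 2·3 = 6 < 7 — so at least 3 groups are needed, and 3 is optimal.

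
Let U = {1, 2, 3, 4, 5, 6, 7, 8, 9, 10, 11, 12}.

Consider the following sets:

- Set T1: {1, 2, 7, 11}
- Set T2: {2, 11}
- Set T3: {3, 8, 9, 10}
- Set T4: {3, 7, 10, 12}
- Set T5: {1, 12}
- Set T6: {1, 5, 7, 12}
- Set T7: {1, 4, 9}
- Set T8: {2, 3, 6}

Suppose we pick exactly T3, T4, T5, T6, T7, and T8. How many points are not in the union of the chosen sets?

Union of T3, T4, T5, T6, T7, T8 = {1, 2, 3, 4, 5, 6, 7, 8, 9, 10, 12}.
Not covered: 11 — 1 point.

1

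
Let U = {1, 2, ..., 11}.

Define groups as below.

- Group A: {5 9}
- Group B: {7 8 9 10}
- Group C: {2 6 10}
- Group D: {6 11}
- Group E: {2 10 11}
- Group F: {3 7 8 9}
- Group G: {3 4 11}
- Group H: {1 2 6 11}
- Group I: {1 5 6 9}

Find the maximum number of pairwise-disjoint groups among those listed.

3

A, C, G are pairwise disjoint (A={5,9}; C={2,6,10}; G={3,4,11}).
Every remaining group overlaps one of these, and no 4 of the listed groups are pairwise disjoint, so 3 is the maximum.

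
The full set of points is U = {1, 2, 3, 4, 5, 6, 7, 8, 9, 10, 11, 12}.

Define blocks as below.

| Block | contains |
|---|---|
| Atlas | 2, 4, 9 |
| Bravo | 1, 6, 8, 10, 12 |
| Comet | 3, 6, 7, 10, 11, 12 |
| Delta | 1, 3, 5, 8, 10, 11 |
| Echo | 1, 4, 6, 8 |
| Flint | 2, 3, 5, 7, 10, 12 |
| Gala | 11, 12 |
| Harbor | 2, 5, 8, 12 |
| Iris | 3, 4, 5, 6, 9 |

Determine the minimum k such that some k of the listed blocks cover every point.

3

Take {Delta, Flint, Iris}. Their union is {1, 2, 3, 4, 5, 6, 7, 8, 9, 10, 11, 12}, which is all 12 points.
No 2 of the 9 blocks cover everything (all 36 combinations miss at least one point), so 3 is optimal.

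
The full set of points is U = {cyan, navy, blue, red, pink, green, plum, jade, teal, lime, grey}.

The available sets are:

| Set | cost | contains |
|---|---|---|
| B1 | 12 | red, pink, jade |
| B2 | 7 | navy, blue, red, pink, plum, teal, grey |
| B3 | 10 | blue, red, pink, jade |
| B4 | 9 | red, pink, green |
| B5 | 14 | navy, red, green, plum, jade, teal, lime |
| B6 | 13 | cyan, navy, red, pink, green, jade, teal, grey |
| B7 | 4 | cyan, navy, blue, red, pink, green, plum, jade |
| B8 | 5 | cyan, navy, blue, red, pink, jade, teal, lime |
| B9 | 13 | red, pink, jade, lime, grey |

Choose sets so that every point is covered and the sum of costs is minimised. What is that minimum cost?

B2, B7, B8 together cover every point (B2 ∪ B7 ∪ B8 = {cyan, navy, blue, red, pink, green, plum, jade, teal, lime, grey}); total cost 7 + 4 + 5 = 16.
No covering selection has total cost below 16.

16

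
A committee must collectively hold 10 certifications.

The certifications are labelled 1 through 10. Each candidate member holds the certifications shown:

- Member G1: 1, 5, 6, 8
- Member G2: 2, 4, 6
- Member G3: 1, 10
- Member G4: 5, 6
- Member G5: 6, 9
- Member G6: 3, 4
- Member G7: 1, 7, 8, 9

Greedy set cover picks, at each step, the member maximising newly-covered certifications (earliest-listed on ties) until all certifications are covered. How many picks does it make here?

Greedy: pick G1 (covers 4 new) → pick G2 (covers 2 new) → pick G7 (covers 2 new) → pick G3 (covers 1 new) → pick G6 (covers 1 new). Total picks: 5.

5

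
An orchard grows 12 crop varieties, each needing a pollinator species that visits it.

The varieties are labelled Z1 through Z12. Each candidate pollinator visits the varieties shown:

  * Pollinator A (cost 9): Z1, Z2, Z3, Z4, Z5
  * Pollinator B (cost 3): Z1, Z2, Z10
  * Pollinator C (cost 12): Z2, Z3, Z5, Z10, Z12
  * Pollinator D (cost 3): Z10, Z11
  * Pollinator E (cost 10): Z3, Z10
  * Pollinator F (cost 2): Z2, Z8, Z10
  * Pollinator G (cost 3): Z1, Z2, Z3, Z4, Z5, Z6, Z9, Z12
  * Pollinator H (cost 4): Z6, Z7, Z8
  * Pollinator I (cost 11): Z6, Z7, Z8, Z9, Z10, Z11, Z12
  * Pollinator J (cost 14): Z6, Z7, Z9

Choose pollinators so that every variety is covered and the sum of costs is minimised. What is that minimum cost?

D, G, H together cover every variety (D ∪ G ∪ H = {Z1, Z2, Z3, Z4, Z5, Z6, Z7, Z8, Z9, Z10, Z11, Z12}); total cost 3 + 3 + 4 = 10.
The greedy pick G, F, D, H costs 12; no covering selection beats 10.

10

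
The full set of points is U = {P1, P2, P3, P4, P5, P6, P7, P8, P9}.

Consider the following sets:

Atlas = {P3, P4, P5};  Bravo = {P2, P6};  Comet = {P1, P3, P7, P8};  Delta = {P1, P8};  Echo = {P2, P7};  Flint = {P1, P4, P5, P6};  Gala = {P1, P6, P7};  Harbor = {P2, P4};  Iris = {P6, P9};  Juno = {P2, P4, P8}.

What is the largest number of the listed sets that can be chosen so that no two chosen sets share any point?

Atlas, Delta, Echo, Iris are pairwise disjoint (Atlas={P3,P4,P5}; Delta={P1,P8}; Echo={P2,P7}; Iris={P6,P9}).
Every remaining set overlaps one of these, and no 5 of the listed sets are pairwise disjoint, so 4 is the maximum.

4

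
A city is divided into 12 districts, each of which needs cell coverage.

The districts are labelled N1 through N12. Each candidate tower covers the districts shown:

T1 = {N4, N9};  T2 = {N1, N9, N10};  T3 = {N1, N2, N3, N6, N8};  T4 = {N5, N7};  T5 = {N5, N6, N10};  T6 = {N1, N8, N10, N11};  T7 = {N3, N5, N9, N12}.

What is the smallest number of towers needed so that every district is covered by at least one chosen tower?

5

Take {T1, T3, T4, T6, T7}. Their union is {N1, N2, N3, N4, N5, N6, N7, N8, N9, N10, N11, N12}, which is all 12 districts.
No 4 of the 7 towers cover everything (all 35 combinations miss at least one district), so 5 is optimal.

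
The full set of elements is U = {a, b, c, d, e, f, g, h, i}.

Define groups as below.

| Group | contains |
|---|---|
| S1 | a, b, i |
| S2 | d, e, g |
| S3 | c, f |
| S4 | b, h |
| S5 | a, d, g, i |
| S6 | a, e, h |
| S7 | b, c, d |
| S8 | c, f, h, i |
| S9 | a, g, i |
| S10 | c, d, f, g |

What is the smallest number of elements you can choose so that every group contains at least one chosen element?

T = {a, b, c, e} meets every group (each contains at least one member of T), and |T| = 4.
No choice of 3 elements meets every group, so 4 is the minimum.

4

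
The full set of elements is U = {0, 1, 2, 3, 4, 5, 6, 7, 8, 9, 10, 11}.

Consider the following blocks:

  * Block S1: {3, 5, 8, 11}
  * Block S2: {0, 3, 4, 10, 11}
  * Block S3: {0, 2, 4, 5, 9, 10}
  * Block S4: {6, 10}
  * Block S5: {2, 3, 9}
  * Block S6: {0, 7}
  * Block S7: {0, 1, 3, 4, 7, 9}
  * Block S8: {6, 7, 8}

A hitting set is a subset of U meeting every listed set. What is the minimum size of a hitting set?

3

H = {3, 7, 10} meets every block (each contains at least one member of H), and |H| = 3.
The blocks S4, S5, S6 are pairwise disjoint, so any hitting set needs a separate element for each — at least 3. Hence 3 is optimal.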